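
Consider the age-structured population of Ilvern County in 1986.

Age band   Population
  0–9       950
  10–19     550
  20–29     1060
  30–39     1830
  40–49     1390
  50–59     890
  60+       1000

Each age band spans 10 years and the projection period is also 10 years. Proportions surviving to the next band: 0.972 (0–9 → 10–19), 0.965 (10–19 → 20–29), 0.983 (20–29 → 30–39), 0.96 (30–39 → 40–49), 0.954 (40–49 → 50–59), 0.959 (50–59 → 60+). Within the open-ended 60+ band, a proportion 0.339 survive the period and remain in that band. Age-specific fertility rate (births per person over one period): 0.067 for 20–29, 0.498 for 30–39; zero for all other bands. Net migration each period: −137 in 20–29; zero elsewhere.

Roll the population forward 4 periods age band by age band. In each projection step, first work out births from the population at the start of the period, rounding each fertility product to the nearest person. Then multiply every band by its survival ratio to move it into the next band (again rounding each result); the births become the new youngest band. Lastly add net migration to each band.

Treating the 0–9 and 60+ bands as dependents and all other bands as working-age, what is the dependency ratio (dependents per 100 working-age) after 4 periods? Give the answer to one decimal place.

84.7

(Bands numbered youngest = 1 to oldest = 7.)
Period 1.
Births: 1060 * 0.067 = 71, 1830 * 0.498 = 911 → 982
Band 2: 950 * 0.972 = 923
Band 3: 550 * 0.965 = 531
Band 4: 1060 * 0.983 = 1042
Band 5: 1830 * 0.96 = 1757
Band 6: 1390 * 0.954 = 1326
Band 7: 890 * 0.959 + 1000 * 0.339 = 854 + 339 = 1193
Net migration: Band 3 − 137 → 394
→ [982, 923, 394, 1042, 1757, 1326, 1193]
Period 2.
Births: 394 * 0.067 = 26, 1042 * 0.498 = 519 → 545
Band 2: 982 * 0.972 = 955
Band 3: 923 * 0.965 = 891
Band 4: 394 * 0.983 = 387
Band 5: 1042 * 0.96 = 1000
Band 6: 1757 * 0.954 = 1676
Band 7: 1326 * 0.959 + 1193 * 0.339 = 1272 + 404 = 1676
Net migration: Band 3 − 137 → 754
→ [545, 955, 754, 387, 1000, 1676, 1676]
Period 3.
Births: 754 * 0.067 = 51, 387 * 0.498 = 193 → 244
Band 2: 545 * 0.972 = 530
Band 3: 955 * 0.965 = 922
Band 4: 754 * 0.983 = 741
Band 5: 387 * 0.96 = 372
Band 6: 1000 * 0.954 = 954
Band 7: 1676 * 0.959 + 1676 * 0.339 = 1607 + 568 = 2175
Net migration: Band 3 − 137 → 785
→ [244, 530, 785, 741, 372, 954, 2175]
Period 4.
Births: 785 * 0.067 = 53, 741 * 0.498 = 369 → 422
Band 2: 244 * 0.972 = 237
Band 3: 530 * 0.965 = 511
Band 4: 785 * 0.983 = 772
Band 5: 741 * 0.96 = 711
Band 6: 372 * 0.954 = 355
Band 7: 954 * 0.959 + 2175 * 0.339 = 915 + 737 = 1652
Net migration: Band 3 − 137 → 374
→ [422, 237, 374, 772, 711, 355, 1652]
Dependents (band 0–9 + band 60+) = 422 + 1652 = 2074; working-age = 2449; ratio = 2074/2449 × 100 = 84.7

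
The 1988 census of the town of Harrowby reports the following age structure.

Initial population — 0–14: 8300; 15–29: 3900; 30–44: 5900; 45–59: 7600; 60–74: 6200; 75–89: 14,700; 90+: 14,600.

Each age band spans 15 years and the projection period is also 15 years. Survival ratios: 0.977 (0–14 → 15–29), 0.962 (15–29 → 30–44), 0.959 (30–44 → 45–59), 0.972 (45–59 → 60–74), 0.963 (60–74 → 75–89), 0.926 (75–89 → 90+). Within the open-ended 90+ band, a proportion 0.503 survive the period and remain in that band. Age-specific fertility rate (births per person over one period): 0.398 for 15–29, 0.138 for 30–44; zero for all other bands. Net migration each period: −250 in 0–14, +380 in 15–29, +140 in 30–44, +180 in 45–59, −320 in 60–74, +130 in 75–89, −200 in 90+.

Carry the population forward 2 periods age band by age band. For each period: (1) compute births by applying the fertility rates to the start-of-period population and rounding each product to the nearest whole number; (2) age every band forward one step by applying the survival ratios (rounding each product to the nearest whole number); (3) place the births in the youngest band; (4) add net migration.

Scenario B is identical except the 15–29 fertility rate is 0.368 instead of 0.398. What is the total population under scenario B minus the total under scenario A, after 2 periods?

— Period 1 —
Births: 3900 × 0.398 = 1552, 5900 × 0.138 = 814 ⇒ total 2366
15–29: 8300 × 0.977 = 8109
30–44: 3900 × 0.962 = 3752
45–59: 5900 × 0.959 = 5658
60–74: 7600 × 0.972 = 7387
75–89: 6200 × 0.963 = 5971
90+: 14700 × 0.926 + 14600 × 0.503 = 13612 + 7344 = 20956
Net migration: 0–14 − 250 → 2116; 15–29 + 380 → 8489; 30–44 + 140 → 3892; 45–59 + 180 → 5838; 60–74 − 320 → 7067; 75–89 + 130 → 6101; 90+ − 200 → 20756
End of period: [2116, 8489, 3892, 5838, 7067, 6101, 20756]
— Period 2 —
Births: 8489 × 0.398 = 3379, 3892 × 0.138 = 537 ⇒ total 3916
15–29: 2116 × 0.977 = 2067
30–44: 8489 × 0.962 = 8166
45–59: 3892 × 0.959 = 3732
60–74: 5838 × 0.972 = 5675
75–89: 7067 × 0.963 = 6806
90+: 6101 × 0.926 + 20756 × 0.503 = 5650 + 10440 = 16090
Net migration: 0–14 − 250 → 3666; 15–29 + 380 → 2447; 30–44 + 140 → 8306; 45–59 + 180 → 3912; 60–74 − 320 → 5355; 75–89 + 130 → 6936; 90+ − 200 → 15890
End of period: [3666, 2447, 8306, 3912, 5355, 6936, 15890]
Scenario A total after 2 periods: 46512
Scenario B projection —
— Period 1 —
Births: 3900 × 0.368 = 1435, 5900 × 0.138 = 814 ⇒ total 2249
15–29: 8300 × 0.977 = 8109
30–44: 3900 × 0.962 = 3752
45–59: 5900 × 0.959 = 5658
60–74: 7600 × 0.972 = 7387
75–89: 6200 × 0.963 = 5971
90+: 14700 × 0.926 + 14600 × 0.503 = 13612 + 7344 = 20956
Net migration: 0–14 − 250 → 1999; 15–29 + 380 → 8489; 30–44 + 140 → 3892; 45–59 + 180 → 5838; 60–74 − 320 → 7067; 75–89 + 130 → 6101; 90+ − 200 → 20756
End of period: [1999, 8489, 3892, 5838, 7067, 6101, 20756]
— Period 2 —
Births: 8489 × 0.368 = 3124, 3892 × 0.138 = 537 ⇒ total 3661
15–29: 1999 × 0.977 = 1953
30–44: 8489 × 0.962 = 8166
45–59: 3892 × 0.959 = 3732
60–74: 5838 × 0.972 = 5675
75–89: 7067 × 0.963 = 6806
90+: 6101 × 0.926 + 20756 × 0.503 = 5650 + 10440 = 16090
Net migration: 0–14 − 250 → 3411; 15–29 + 380 → 2333; 30–44 + 140 → 8306; 45–59 + 180 → 3912; 60–74 − 320 → 5355; 75–89 + 130 → 6936; 90+ − 200 → 15890
End of period: [3411, 2333, 8306, 3912, 5355, 6936, 15890]
Scenario B total after 2 periods: 46143
Difference B − A = 46143 − 46512 = -369

-369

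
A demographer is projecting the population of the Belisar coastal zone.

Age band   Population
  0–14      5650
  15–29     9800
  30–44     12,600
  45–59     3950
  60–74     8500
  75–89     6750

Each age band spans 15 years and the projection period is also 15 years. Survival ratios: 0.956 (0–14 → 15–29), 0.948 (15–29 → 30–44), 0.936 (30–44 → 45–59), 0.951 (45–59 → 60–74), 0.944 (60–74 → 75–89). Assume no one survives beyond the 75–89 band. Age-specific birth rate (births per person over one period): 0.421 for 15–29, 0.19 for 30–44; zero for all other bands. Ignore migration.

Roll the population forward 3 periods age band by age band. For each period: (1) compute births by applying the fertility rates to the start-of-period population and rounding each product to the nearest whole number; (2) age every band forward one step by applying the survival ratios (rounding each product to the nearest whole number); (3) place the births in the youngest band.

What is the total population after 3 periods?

37016

— Period 1 —
Births: 9800 × 0.421 = 4126  |  12600 × 0.19 = 2394 → 6520
15–29: 5650 × 0.956 = 5401
30–44: 9800 × 0.948 = 9290
45–59: 12600 × 0.936 = 11794
60–74: 3950 × 0.951 = 3756
75–89: 8500 × 0.944 = 8024
End of period: [6520, 5401, 9290, 11794, 3756, 8024]
— Period 2 —
Births: 5401 × 0.421 = 2274  |  9290 × 0.19 = 1765 → 4039
15–29: 6520 × 0.956 = 6233
30–44: 5401 × 0.948 = 5120
45–59: 9290 × 0.936 = 8695
60–74: 11794 × 0.951 = 11216
75–89: 3756 × 0.944 = 3546
End of period: [4039, 6233, 5120, 8695, 11216, 3546]
— Period 3 —
Births: 6233 × 0.421 = 2624  |  5120 × 0.19 = 973 → 3597
15–29: 4039 × 0.956 = 3861
30–44: 6233 × 0.948 = 5909
45–59: 5120 × 0.936 = 4792
60–74: 8695 × 0.951 = 8269
75–89: 11216 × 0.944 = 10588
End of period: [3597, 3861, 5909, 4792, 8269, 10588]
Total after period 3: 3597 + 3861 + 5909 + 4792 + 8269 + 10588 = 37016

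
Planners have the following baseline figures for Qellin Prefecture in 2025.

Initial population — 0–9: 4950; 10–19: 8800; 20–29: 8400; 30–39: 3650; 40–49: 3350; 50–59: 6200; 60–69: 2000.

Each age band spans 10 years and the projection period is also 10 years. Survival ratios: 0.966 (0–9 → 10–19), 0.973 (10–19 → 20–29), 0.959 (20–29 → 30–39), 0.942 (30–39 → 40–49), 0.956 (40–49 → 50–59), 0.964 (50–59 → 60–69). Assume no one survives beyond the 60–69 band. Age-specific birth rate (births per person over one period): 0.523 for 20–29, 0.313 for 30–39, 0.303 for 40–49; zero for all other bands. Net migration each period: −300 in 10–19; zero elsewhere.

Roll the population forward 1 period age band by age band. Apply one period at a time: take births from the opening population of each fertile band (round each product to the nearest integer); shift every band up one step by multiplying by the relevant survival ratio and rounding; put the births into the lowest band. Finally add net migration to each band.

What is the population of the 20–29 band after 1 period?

8562

Let band 1 be 0–9 through band 7 = 60–69.
[period 1]
Births: 8400 × 0.523 = 4393, 3650 × 0.313 = 1142, 3350 × 0.303 = 1015 → 6550
Band 2: 4950 × 0.966 = 4782
Band 3: 8800 × 0.973 = 8562
Band 4: 8400 × 0.959 = 8056
Band 5: 3650 × 0.942 = 3438
Band 6: 3350 × 0.956 = 3203
Band 7: 6200 × 0.964 = 5977
Net migration: Band 2 − 300 → 4482
Population now: 0–9=6550, 10–19=4482, 20–29=8562, 30–39=8056, 40–49=3438, 50–59=3203, 60–69=5977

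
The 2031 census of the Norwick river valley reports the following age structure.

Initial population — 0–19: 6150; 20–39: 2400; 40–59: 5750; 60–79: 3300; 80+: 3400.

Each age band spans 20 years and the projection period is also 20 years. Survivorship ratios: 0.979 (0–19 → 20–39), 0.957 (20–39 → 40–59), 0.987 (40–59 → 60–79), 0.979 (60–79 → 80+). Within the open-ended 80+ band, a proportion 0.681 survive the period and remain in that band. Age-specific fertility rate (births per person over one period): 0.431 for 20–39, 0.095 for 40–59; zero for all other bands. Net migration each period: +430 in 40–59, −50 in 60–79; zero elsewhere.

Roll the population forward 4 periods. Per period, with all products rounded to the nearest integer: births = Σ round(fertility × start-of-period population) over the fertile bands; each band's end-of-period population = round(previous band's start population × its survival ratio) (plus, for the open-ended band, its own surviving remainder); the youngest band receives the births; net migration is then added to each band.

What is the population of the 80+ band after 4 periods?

12002

After projecting period 1:
Births: 2400 * 0.431 = 1034  |  5750 * 0.095 = 546 ⇒ total 1580
20–39: 6150 * 0.979 = 6021
40–59: 2400 * 0.957 = 2297
60–79: 5750 * 0.987 = 5675
80+: 3300 * 0.979 + 3400 * 0.681 = 3231 + 2315 = 5546
Net migration: 40–59 + 430 → 2727; 60–79 − 50 → 5625
Giving 1580 / 6021 / 2727 / 5625 / 5546.
After projecting period 2:
Births: 6021 * 0.431 = 2595  |  2727 * 0.095 = 259 ⇒ total 2854
20–39: 1580 * 0.979 = 1547
40–59: 6021 * 0.957 = 5762
60–79: 2727 * 0.987 = 2692
80+: 5625 * 0.979 + 5546 * 0.681 = 5507 + 3777 = 9284
Net migration: 40–59 + 430 → 6192; 60–79 − 50 → 2642
Giving 2854 / 1547 / 6192 / 2642 / 9284.
After projecting period 3:
Births: 1547 * 0.431 = 667  |  6192 * 0.095 = 588 ⇒ total 1255
20–39: 2854 * 0.979 = 2794
40–59: 1547 * 0.957 = 1480
60–79: 6192 * 0.987 = 6112
80+: 2642 * 0.979 + 9284 * 0.681 = 2587 + 6322 = 8909
Net migration: 40–59 + 430 → 1910; 60–79 − 50 → 6062
Giving 1255 / 2794 / 1910 / 6062 / 8909.
After projecting period 4:
Births: 2794 * 0.431 = 1204  |  1910 * 0.095 = 181 ⇒ total 1385
20–39: 1255 * 0.979 = 1229
40–59: 2794 * 0.957 = 2674
60–79: 1910 * 0.987 = 1885
80+: 6062 * 0.979 + 8909 * 0.681 = 5935 + 6067 = 12002
Net migration: 40–59 + 430 → 3104; 60–79 − 50 → 1835
Giving 1385 / 1229 / 3104 / 1835 / 12002.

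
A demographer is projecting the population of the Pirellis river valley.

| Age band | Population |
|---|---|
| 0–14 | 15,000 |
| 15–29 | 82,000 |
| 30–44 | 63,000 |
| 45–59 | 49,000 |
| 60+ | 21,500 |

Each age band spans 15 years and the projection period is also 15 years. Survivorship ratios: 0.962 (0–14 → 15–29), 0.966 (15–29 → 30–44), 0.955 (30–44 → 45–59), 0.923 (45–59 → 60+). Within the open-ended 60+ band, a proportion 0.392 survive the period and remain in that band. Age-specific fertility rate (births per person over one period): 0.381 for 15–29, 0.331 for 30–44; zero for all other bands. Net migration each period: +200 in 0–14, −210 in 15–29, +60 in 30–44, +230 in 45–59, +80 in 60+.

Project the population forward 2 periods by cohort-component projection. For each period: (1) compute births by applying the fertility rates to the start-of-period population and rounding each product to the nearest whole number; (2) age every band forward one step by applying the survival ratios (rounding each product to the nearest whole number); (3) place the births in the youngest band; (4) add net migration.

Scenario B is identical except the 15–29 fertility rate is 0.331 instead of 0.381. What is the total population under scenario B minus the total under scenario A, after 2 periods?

-4655

After projecting period 1:
Births: 82000 * 0.381 = 31242  |  63000 * 0.331 = 20853 → total 52095
15–29: 15000 * 0.962 = 14430
30–44: 82000 * 0.966 = 79212
45–59: 63000 * 0.955 = 60165
60+: 49000 * 0.923 + 21500 * 0.392 = 45227 + 8428 = 53655
Net migration: 0–14 + 200 → 52295; 15–29 − 210 → 14220; 30–44 + 60 → 79272; 45–59 + 230 → 60395; 60+ + 80 → 53735
Giving 52295 / 14220 / 79272 / 60395 / 53735.
After projecting period 2:
Births: 14220 * 0.381 = 5418  |  79272 * 0.331 = 26239 → total 31657
15–29: 52295 * 0.962 = 50308
30–44: 14220 * 0.966 = 13737
45–59: 79272 * 0.955 = 75705
60+: 60395 * 0.923 + 53735 * 0.392 = 55745 + 21064 = 76809
Net migration: 0–14 + 200 → 31857; 15–29 − 210 → 50098; 30–44 + 60 → 13797; 45–59 + 230 → 75935; 60+ + 80 → 76889
Giving 31857 / 50098 / 13797 / 75935 / 76889.
Scenario A total after 2 periods: 248576
Scenario B projection —
After projecting period 1:
Births: 82000 * 0.331 = 27142  |  63000 * 0.331 = 20853 → total 47995
15–29: 15000 * 0.962 = 14430
30–44: 82000 * 0.966 = 79212
45–59: 63000 * 0.955 = 60165
60+: 49000 * 0.923 + 21500 * 0.392 = 45227 + 8428 = 53655
Net migration: 0–14 + 200 → 48195; 15–29 − 210 → 14220; 30–44 + 60 → 79272; 45–59 + 230 → 60395; 60+ + 80 → 53735
Giving 48195 / 14220 / 79272 / 60395 / 53735.
After projecting period 2:
Births: 14220 * 0.331 = 4707  |  79272 * 0.331 = 26239 → total 30946
15–29: 48195 * 0.962 = 46364
30–44: 14220 * 0.966 = 13737
45–59: 79272 * 0.955 = 75705
60+: 60395 * 0.923 + 53735 * 0.392 = 55745 + 21064 = 76809
Net migration: 0–14 + 200 → 31146; 15–29 − 210 → 46154; 30–44 + 60 → 13797; 45–59 + 230 → 75935; 60+ + 80 → 76889
Giving 31146 / 46154 / 13797 / 75935 / 76889.
Scenario B total after 2 periods: 243921
Difference B − A = 243921 − 248576 = -4655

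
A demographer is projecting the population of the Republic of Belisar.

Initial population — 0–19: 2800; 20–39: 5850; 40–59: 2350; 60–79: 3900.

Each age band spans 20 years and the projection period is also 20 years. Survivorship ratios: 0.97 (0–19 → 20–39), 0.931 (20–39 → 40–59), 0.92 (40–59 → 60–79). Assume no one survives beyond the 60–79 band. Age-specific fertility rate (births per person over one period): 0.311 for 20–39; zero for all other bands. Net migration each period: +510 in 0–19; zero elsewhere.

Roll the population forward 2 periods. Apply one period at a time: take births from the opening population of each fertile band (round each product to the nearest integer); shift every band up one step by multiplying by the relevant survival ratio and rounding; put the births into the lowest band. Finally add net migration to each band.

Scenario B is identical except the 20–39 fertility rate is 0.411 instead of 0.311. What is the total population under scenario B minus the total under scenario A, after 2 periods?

Numbering the groups 1..4 from youngest to oldest:
[period 1]
Births: 5850 × 0.311 = 1819
Group 2: 2800 × 0.97 = 2716
Group 3: 5850 × 0.931 = 5446
Group 4: 2350 × 0.92 = 2162
Net migration: Group 1 + 510 → 2329
→ [2329, 2716, 5446, 2162]
[period 2]
Births: 2716 × 0.311 = 845
Group 2: 2329 × 0.97 = 2259
Group 3: 2716 × 0.931 = 2529
Group 4: 5446 × 0.92 = 5010
Net migration: Group 1 + 510 → 1355
→ [1355, 2259, 2529, 5010]
Scenario A total after 2 periods: 11153
Scenario B projection —
[period 1]
Births: 5850 × 0.411 = 2404
Group 2: 2800 × 0.97 = 2716
Group 3: 5850 × 0.931 = 5446
Group 4: 2350 × 0.92 = 2162
Net migration: Group 1 + 510 → 2914
→ [2914, 2716, 5446, 2162]
[period 2]
Births: 2716 × 0.411 = 1116
Group 2: 2914 × 0.97 = 2827
Group 3: 2716 × 0.931 = 2529
Group 4: 5446 × 0.92 = 5010
Net migration: Group 1 + 510 → 1626
→ [1626, 2827, 2529, 5010]
Scenario B total after 2 periods: 11992
Difference B − A = 11992 − 11153 = 839

839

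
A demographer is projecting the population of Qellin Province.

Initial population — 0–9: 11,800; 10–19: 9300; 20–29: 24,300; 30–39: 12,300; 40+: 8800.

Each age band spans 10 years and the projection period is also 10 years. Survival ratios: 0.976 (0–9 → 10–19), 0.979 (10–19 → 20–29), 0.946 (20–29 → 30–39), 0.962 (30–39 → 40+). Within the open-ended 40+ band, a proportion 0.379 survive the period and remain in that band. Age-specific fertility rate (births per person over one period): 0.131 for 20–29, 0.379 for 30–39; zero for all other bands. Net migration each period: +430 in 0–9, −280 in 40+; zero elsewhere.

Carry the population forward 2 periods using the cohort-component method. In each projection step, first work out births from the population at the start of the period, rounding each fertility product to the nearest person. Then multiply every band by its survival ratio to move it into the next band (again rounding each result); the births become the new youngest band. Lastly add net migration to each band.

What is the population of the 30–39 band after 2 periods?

Numbering the groups 1..5 from youngest to oldest:
Period 1:
Births: 24300 × 0.131 = 3183  |  12300 × 0.379 = 4662 → 7845
Group 2: 11800 × 0.976 = 11517
Group 3: 9300 × 0.979 = 9105
Group 4: 24300 × 0.946 = 22988
Group 5: 12300 × 0.962 + 8800 × 0.379 = 11833 + 3335 = 15168
Net migration: Group 1 + 430 → 8275; Group 5 − 280 → 14888
Giving 8275 / 11517 / 9105 / 22988 / 14888.
Period 2:
Births: 9105 × 0.131 = 1193  |  22988 × 0.379 = 8712 → 9905
Group 2: 8275 × 0.976 = 8076
Group 3: 11517 × 0.979 = 11275
Group 4: 9105 × 0.946 = 8613
Group 5: 22988 × 0.962 + 14888 × 0.379 = 22114 + 5643 = 27757
Net migration: Group 1 + 430 → 10335; Group 5 − 280 → 27477
Giving 10335 / 8076 / 11275 / 8613 / 27477.

8613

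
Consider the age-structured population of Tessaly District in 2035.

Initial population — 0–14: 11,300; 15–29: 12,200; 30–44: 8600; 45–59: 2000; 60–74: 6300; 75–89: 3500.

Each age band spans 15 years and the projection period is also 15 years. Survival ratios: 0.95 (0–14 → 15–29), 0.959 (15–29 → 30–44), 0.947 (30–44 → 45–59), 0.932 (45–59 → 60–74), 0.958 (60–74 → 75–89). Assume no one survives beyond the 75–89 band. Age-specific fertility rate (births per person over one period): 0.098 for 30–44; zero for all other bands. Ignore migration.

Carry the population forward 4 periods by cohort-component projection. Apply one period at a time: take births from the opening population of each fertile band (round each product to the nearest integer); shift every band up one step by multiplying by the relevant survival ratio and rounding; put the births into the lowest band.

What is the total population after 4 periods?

Let group 1 be 0–14 through group 6 = 75–89.
Period 1:
Births: 8600 × 0.098 = 843
Group 2: 11300 × 0.95 = 10735
Group 3: 12200 × 0.959 = 11700
Group 4: 8600 × 0.947 = 8144
Group 5: 2000 × 0.932 = 1864
Group 6: 6300 × 0.958 = 6035
Giving 843 / 10735 / 11700 / 8144 / 1864 / 6035.
Period 2:
Births: 11700 × 0.098 = 1147
Group 2: 843 × 0.95 = 801
Group 3: 10735 × 0.959 = 10295
Group 4: 11700 × 0.947 = 11080
Group 5: 8144 × 0.932 = 7590
Group 6: 1864 × 0.958 = 1786
Giving 1147 / 801 / 10295 / 11080 / 7590 / 1786.
Period 3:
Births: 10295 × 0.098 = 1009
Group 2: 1147 × 0.95 = 1090
Group 3: 801 × 0.959 = 768
Group 4: 10295 × 0.947 = 9749
Group 5: 11080 × 0.932 = 10327
Group 6: 7590 × 0.958 = 7271
Giving 1009 / 1090 / 768 / 9749 / 10327 / 7271.
Period 4:
Births: 768 × 0.098 = 75
Group 2: 1009 × 0.95 = 959
Group 3: 1090 × 0.959 = 1045
Group 4: 768 × 0.947 = 727
Group 5: 9749 × 0.932 = 9086
Group 6: 10327 × 0.958 = 9893
Giving 75 / 959 / 1045 / 727 / 9086 / 9893.
Total after period 4: 75 + 959 + 1045 + 727 + 9086 + 9893 = 21785

21785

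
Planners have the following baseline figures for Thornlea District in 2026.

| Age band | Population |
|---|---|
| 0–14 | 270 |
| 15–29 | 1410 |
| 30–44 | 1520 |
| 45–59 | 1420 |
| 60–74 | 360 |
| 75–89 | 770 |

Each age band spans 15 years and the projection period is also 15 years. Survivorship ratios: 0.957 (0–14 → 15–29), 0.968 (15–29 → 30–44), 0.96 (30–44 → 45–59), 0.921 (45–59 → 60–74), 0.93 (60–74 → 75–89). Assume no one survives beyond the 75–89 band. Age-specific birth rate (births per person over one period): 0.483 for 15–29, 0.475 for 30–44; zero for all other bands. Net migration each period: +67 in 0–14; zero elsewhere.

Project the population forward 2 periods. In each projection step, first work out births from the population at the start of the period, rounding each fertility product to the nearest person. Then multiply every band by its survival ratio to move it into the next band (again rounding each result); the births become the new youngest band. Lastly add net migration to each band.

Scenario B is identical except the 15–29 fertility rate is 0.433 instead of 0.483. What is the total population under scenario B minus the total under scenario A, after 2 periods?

(Bands numbered youngest = 1 to oldest = 6.)
Period 1:
Births: 1410 × 0.483 = 681, 1520 × 0.475 = 722 → 1403
Band 2: 270 × 0.957 = 258
Band 3: 1410 × 0.968 = 1365
Band 4: 1520 × 0.96 = 1459
Band 5: 1420 × 0.921 = 1308
Band 6: 360 × 0.93 = 335
Net migration: Band 1 + 67 → 1470
End of period: [1470, 258, 1365, 1459, 1308, 335]
Period 2:
Births: 258 × 0.483 = 125, 1365 × 0.475 = 648 → 773
Band 2: 1470 × 0.957 = 1407
Band 3: 258 × 0.968 = 250
Band 4: 1365 × 0.96 = 1310
Band 5: 1459 × 0.921 = 1344
Band 6: 1308 × 0.93 = 1216
Net migration: Band 1 + 67 → 840
End of period: [840, 1407, 250, 1310, 1344, 1216]
Scenario A total after 2 periods: 6367
Scenario B projection —
Period 1:
Births: 1410 × 0.433 = 611, 1520 × 0.475 = 722 → 1333
Band 2: 270 × 0.957 = 258
Band 3: 1410 × 0.968 = 1365
Band 4: 1520 × 0.96 = 1459
Band 5: 1420 × 0.921 = 1308
Band 6: 360 × 0.93 = 335
Net migration: Band 1 + 67 → 1400
End of period: [1400, 258, 1365, 1459, 1308, 335]
Period 2:
Births: 258 × 0.433 = 112, 1365 × 0.475 = 648 → 760
Band 2: 1400 × 0.957 = 1340
Band 3: 258 × 0.968 = 250
Band 4: 1365 × 0.96 = 1310
Band 5: 1459 × 0.921 = 1344
Band 6: 1308 × 0.93 = 1216
Net migration: Band 1 + 67 → 827
End of period: [827, 1340, 250, 1310, 1344, 1216]
Scenario B total after 2 periods: 6287
Difference B − A = 6287 − 6367 = -80

-80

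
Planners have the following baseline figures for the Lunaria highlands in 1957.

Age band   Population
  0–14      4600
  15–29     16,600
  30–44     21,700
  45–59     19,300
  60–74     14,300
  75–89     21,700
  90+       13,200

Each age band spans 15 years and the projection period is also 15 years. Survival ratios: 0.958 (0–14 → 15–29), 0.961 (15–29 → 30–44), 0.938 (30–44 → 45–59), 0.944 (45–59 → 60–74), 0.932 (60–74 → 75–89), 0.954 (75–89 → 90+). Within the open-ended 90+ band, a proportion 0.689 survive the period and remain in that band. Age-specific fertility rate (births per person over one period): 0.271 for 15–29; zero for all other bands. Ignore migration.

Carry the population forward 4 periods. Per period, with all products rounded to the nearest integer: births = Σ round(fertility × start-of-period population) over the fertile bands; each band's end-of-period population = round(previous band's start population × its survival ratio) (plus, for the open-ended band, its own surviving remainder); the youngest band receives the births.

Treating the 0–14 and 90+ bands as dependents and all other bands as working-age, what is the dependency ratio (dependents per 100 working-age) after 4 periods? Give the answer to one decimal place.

Period 1:
Births: 16600 × 0.271 = 4499
15–29: 4600 × 0.958 = 4407
30–44: 16600 × 0.961 = 15953
45–59: 21700 × 0.938 = 20355
60–74: 19300 × 0.944 = 18219
75–89: 14300 × 0.932 = 13328
90+: 21700 × 0.954 + 13200 × 0.689 = 20702 + 9095 = 29797
Population now: 0–14=4499, 15–29=4407, 30–44=15953, 45–59=20355, 60–74=18219, 75–89=13328, 90+=29797
Period 2:
Births: 4407 × 0.271 = 1194
15–29: 4499 × 0.958 = 4310
30–44: 4407 × 0.961 = 4235
45–59: 15953 × 0.938 = 14964
60–74: 20355 × 0.944 = 19215
75–89: 18219 × 0.932 = 16980
90+: 13328 × 0.954 + 29797 × 0.689 = 12715 + 20530 = 33245
Population now: 0–14=1194, 15–29=4310, 30–44=4235, 45–59=14964, 60–74=19215, 75–89=16980, 90+=33245
Period 3:
Births: 4310 × 0.271 = 1168
15–29: 1194 × 0.958 = 1144
30–44: 4310 × 0.961 = 4142
45–59: 4235 × 0.938 = 3972
60–74: 14964 × 0.944 = 14126
75–89: 19215 × 0.932 = 17908
90+: 16980 × 0.954 + 33245 × 0.689 = 16199 + 22906 = 39105
Population now: 0–14=1168, 15–29=1144, 30–44=4142, 45–59=3972, 60–74=14126, 75–89=17908, 90+=39105
Period 4:
Births: 1144 × 0.271 = 310
15–29: 1168 × 0.958 = 1119
30–44: 1144 × 0.961 = 1099
45–59: 4142 × 0.938 = 3885
60–74: 3972 × 0.944 = 3750
75–89: 14126 × 0.932 = 13165
90+: 17908 × 0.954 + 39105 × 0.689 = 17084 + 26943 = 44027
Population now: 0–14=310, 15–29=1119, 30–44=1099, 45–59=3885, 60–74=3750, 75–89=13165, 90+=44027
Dependents (band 0–14 + band 90+) = 310 + 44027 = 44337; working-age = 23018; ratio = 44337/23018 × 100 = 192.6

192.6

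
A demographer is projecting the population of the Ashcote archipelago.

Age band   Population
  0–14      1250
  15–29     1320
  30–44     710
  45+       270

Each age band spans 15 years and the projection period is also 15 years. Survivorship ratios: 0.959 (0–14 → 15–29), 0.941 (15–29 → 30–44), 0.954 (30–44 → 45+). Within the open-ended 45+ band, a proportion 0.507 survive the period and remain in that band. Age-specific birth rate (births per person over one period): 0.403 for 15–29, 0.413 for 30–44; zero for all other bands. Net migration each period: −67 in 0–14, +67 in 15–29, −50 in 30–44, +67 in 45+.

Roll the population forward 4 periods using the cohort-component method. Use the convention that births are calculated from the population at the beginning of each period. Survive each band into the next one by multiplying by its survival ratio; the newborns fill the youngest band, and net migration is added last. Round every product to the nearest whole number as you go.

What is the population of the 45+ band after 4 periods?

Numbering the groups 1..4 from youngest to oldest:
After projecting period 1:
Births: 1320 × 0.403 = 532 ; 710 × 0.413 = 293 → total 825
Group 2: 1250 × 0.959 = 1199
Group 3: 1320 × 0.941 = 1242
Group 4: 710 × 0.954 + 270 × 0.507 = 677 + 137 = 814
Net migration: Group 1 − 67 → 758; Group 2 + 67 → 1266; Group 3 − 50 → 1192; Group 4 + 67 → 881
Population now: 0–14=758, 15–29=1266, 30–44=1192, 45+=881
After projecting period 2:
Births: 1266 × 0.403 = 510 ; 1192 × 0.413 = 492 → total 1002
Group 2: 758 × 0.959 = 727
Group 3: 1266 × 0.941 = 1191
Group 4: 1192 × 0.954 + 881 × 0.507 = 1137 + 447 = 1584
Net migration: Group 1 − 67 → 935; Group 2 + 67 → 794; Group 3 − 50 → 1141; Group 4 + 67 → 1651
Population now: 0–14=935, 15–29=794, 30–44=1141, 45+=1651
After projecting period 3:
Births: 794 × 0.403 = 320 ; 1141 × 0.413 = 471 → total 791
Group 2: 935 × 0.959 = 897
Group 3: 794 × 0.941 = 747
Group 4: 1141 × 0.954 + 1651 × 0.507 = 1089 + 837 = 1926
Net migration: Group 1 − 67 → 724; Group 2 + 67 → 964; Group 3 − 50 → 697; Group 4 + 67 → 1993
Population now: 0–14=724, 15–29=964, 30–44=697, 45+=1993
After projecting period 4:
Births: 964 × 0.403 = 388 ; 697 × 0.413 = 288 → total 676
Group 2: 724 × 0.959 = 694
Group 3: 964 × 0.941 = 907
Group 4: 697 × 0.954 + 1993 × 0.507 = 665 + 1010 = 1675
Net migration: Group 1 − 67 → 609; Group 2 + 67 → 761; Group 3 − 50 → 857; Group 4 + 67 → 1742
Population now: 0–14=609, 15–29=761, 30–44=857, 45+=1742

1742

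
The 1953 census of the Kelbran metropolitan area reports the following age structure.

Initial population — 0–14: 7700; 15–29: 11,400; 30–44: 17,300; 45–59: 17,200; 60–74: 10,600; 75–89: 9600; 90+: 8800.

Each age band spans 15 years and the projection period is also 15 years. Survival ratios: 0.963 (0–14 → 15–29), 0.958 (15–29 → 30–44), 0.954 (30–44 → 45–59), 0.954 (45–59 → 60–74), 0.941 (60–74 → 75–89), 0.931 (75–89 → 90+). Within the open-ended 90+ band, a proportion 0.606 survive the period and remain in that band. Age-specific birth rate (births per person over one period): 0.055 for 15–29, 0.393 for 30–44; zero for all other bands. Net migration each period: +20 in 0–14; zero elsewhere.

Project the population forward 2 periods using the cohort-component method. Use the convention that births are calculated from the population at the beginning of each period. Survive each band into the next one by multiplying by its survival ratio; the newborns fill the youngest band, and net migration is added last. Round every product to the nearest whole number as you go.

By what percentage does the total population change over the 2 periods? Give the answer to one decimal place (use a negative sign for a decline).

(Groups numbered youngest = 1 to oldest = 7.)
Period 1:
Births: 11400 × 0.055 = 627 ; 17300 × 0.393 = 6799 ⇒ total 7426
Group 2: 7700 × 0.963 = 7415
Group 3: 11400 × 0.958 = 10921
Group 4: 17300 × 0.954 = 16504
Group 5: 17200 × 0.954 = 16409
Group 6: 10600 × 0.941 = 9975
Group 7: 9600 × 0.931 + 8800 × 0.606 = 8938 + 5333 = 14271
Net migration: Group 1 + 20 → 7446
Population now: 0–14=7446, 15–29=7415, 30–44=10921, 45–59=16504, 60–74=16409, 75–89=9975, 90+=14271
Period 2:
Births: 7415 × 0.055 = 408 ; 10921 × 0.393 = 4292 ⇒ total 4700
Group 2: 7446 × 0.963 = 7170
Group 3: 7415 × 0.958 = 7104
Group 4: 10921 × 0.954 = 10419
Group 5: 16504 × 0.954 = 15745
Group 6: 16409 × 0.941 = 15441
Group 7: 9975 × 0.931 + 14271 × 0.606 = 9287 + 8648 = 17935
Net migration: Group 1 + 20 → 4720
Population now: 0–14=4720, 15–29=7170, 30–44=7104, 45–59=10419, 60–74=15745, 75–89=15441, 90+=17935
Total: 82600 → 78534; change = -4066; percentage change = -4.9%

-4.9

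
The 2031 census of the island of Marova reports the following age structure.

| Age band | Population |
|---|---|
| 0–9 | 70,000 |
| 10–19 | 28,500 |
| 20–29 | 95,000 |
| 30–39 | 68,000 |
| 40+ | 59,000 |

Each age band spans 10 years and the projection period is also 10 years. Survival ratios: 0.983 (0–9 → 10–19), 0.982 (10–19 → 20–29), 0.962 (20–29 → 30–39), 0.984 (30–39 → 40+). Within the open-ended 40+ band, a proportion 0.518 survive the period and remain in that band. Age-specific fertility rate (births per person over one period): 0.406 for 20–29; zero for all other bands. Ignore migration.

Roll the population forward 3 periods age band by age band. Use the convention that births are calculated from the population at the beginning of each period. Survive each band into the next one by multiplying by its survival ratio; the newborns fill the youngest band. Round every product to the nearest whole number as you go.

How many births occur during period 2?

11363

Let group 1 be 0–9 through group 5 = 40+.
— Period 1 —
Births: 95000 × 0.406 = 38570
Group 2: 70000 × 0.983 = 68810
Group 3: 28500 × 0.982 = 27987
Group 4: 95000 × 0.962 = 91390
Group 5: 68000 × 0.984 + 59000 × 0.518 = 66912 + 30562 = 97474
→ [38570, 68810, 27987, 91390, 97474]
— Period 2 —
Births: 27987 × 0.406 = 11363
Group 2: 38570 × 0.983 = 37914
Group 3: 68810 × 0.982 = 67571
Group 4: 27987 × 0.962 = 26923
Group 5: 91390 × 0.984 + 97474 × 0.518 = 89928 + 50492 = 140420
→ [11363, 37914, 67571, 26923, 140420]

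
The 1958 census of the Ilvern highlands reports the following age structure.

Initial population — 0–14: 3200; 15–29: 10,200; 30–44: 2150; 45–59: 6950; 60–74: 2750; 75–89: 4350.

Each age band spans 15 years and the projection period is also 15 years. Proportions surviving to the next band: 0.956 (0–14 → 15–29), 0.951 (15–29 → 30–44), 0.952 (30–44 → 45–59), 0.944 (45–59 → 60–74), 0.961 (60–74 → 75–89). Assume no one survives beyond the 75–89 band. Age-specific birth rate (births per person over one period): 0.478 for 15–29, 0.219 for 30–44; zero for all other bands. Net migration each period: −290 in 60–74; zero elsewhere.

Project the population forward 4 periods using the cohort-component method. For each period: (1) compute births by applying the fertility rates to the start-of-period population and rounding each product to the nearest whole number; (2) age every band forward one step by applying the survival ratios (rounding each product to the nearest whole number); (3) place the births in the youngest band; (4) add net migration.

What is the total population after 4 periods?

23960

Call the groups 1 to 6, youngest first.
After projecting period 1:
Births: 10200 × 0.478 = 4876  |  2150 × 0.219 = 471 → total 5347
Group 2: 3200 × 0.956 = 3059
Group 3: 10200 × 0.951 = 9700
Group 4: 2150 × 0.952 = 2047
Group 5: 6950 × 0.944 = 6561
Group 6: 2750 × 0.961 = 2643
Net migration: Group 5 − 290 → 6271
End of period: [5347, 3059, 9700, 2047, 6271, 2643]
After projecting period 2:
Births: 3059 × 0.478 = 1462  |  9700 × 0.219 = 2124 → total 3586
Group 2: 5347 × 0.956 = 5112
Group 3: 3059 × 0.951 = 2909
Group 4: 9700 × 0.952 = 9234
Group 5: 2047 × 0.944 = 1932
Group 6: 6271 × 0.961 = 6026
Net migration: Group 5 − 290 → 1642
End of period: [3586, 5112, 2909, 9234, 1642, 6026]
After projecting period 3:
Births: 5112 × 0.478 = 2444  |  2909 × 0.219 = 637 → total 3081
Group 2: 3586 × 0.956 = 3428
Group 3: 5112 × 0.951 = 4862
Group 4: 2909 × 0.952 = 2769
Group 5: 9234 × 0.944 = 8717
Group 6: 1642 × 0.961 = 1578
Net migration: Group 5 − 290 → 8427
End of period: [3081, 3428, 4862, 2769, 8427, 1578]
After projecting period 4:
Births: 3428 × 0.478 = 1639  |  4862 × 0.219 = 1065 → total 2704
Group 2: 3081 × 0.956 = 2945
Group 3: 3428 × 0.951 = 3260
Group 4: 4862 × 0.952 = 4629
Group 5: 2769 × 0.944 = 2614
Group 6: 8427 × 0.961 = 8098
Net migration: Group 5 − 290 → 2324
End of period: [2704, 2945, 3260, 4629, 2324, 8098]
Total after period 4: 2704 + 2945 + 3260 + 4629 + 2324 + 8098 = 23960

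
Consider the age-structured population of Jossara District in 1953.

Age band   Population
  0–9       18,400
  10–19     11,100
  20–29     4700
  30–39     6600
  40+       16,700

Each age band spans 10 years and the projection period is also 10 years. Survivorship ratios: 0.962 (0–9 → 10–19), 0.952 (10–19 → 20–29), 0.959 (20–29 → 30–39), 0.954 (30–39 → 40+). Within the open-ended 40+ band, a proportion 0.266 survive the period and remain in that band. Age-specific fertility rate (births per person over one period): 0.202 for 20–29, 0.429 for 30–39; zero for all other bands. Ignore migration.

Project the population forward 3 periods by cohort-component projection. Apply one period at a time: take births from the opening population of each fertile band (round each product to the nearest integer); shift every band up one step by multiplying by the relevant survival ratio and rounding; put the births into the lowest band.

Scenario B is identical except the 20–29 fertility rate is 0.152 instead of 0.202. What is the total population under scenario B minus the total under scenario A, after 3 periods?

-1567

Let band 1 be 0–9 through band 5 = 40+.
— Period 1 —
Births: 4700 × 0.202 = 949  |  6600 × 0.429 = 2831 → total 3780
Band 2: 18400 × 0.962 = 17701
Band 3: 11100 × 0.952 = 10567
Band 4: 4700 × 0.959 = 4507
Band 5: 6600 × 0.954 + 16700 × 0.266 = 6296 + 4442 = 10738
Population now: 0–9=3780, 10–19=17701, 20–29=10567, 30–39=4507, 40+=10738
— Period 2 —
Births: 10567 × 0.202 = 2135  |  4507 × 0.429 = 1934 → total 4069
Band 2: 3780 × 0.962 = 3636
Band 3: 17701 × 0.952 = 16851
Band 4: 10567 × 0.959 = 10134
Band 5: 4507 × 0.954 + 10738 × 0.266 = 4300 + 2856 = 7156
Population now: 0–9=4069, 10–19=3636, 20–29=16851, 30–39=10134, 40+=7156
— Period 3 —
Births: 16851 × 0.202 = 3404  |  10134 × 0.429 = 4347 → total 7751
Band 2: 4069 × 0.962 = 3914
Band 3: 3636 × 0.952 = 3461
Band 4: 16851 × 0.959 = 16160
Band 5: 10134 × 0.954 + 7156 × 0.266 = 9668 + 1903 = 11571
Population now: 0–9=7751, 10–19=3914, 20–29=3461, 30–39=16160, 40+=11571
Scenario A total after 3 periods: 42857
Scenario B projection —
— Period 1 —
Births: 4700 × 0.152 = 714  |  6600 × 0.429 = 2831 → total 3545
Band 2: 18400 × 0.962 = 17701
Band 3: 11100 × 0.952 = 10567
Band 4: 4700 × 0.959 = 4507
Band 5: 6600 × 0.954 + 16700 × 0.266 = 6296 + 4442 = 10738
Population now: 0–9=3545, 10–19=17701, 20–29=10567, 30–39=4507, 40+=10738
— Period 2 —
Births: 10567 × 0.152 = 1606  |  4507 × 0.429 = 1934 → total 3540
Band 2: 3545 × 0.962 = 3410
Band 3: 17701 × 0.952 = 16851
Band 4: 10567 × 0.959 = 10134
Band 5: 4507 × 0.954 + 10738 × 0.266 = 4300 + 2856 = 7156
Population now: 0–9=3540, 10–19=3410, 20–29=16851, 30–39=10134, 40+=7156
— Period 3 —
Births: 16851 × 0.152 = 2561  |  10134 × 0.429 = 4347 → total 6908
Band 2: 3540 × 0.962 = 3405
Band 3: 3410 × 0.952 = 3246
Band 4: 16851 × 0.959 = 16160
Band 5: 10134 × 0.954 + 7156 × 0.266 = 9668 + 1903 = 11571
Population now: 0–9=6908, 10–19=3405, 20–29=3246, 30–39=16160, 40+=11571
Scenario B total after 3 periods: 41290
Difference B − A = 41290 − 42857 = -1567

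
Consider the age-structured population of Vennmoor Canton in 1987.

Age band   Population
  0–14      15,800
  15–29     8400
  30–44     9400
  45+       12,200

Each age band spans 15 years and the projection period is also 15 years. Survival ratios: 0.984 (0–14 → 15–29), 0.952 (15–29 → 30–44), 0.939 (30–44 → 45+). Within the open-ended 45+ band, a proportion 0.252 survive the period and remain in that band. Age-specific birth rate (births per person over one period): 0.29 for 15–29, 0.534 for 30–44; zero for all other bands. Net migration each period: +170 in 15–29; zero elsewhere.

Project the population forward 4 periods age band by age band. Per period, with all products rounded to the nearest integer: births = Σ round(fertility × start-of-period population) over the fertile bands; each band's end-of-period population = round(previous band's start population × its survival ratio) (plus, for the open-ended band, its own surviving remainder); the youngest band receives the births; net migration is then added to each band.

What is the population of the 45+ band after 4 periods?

10919

(Groups numbered youngest = 1 to oldest = 4.)
— Period 1 —
Births: 8400 × 0.29 = 2436 ; 9400 × 0.534 = 5020 — total 7456
Group 2: 15800 × 0.984 = 15547
Group 3: 8400 × 0.952 = 7997
Group 4: 9400 × 0.939 + 12200 × 0.252 = 8827 + 3074 = 11901
Net migration: Group 2 + 170 → 15717
→ [7456, 15717, 7997, 11901]
— Period 2 —
Births: 15717 × 0.29 = 4558 ; 7997 × 0.534 = 4270 — total 8828
Group 2: 7456 × 0.984 = 7337
Group 3: 15717 × 0.952 = 14963
Group 4: 7997 × 0.939 + 11901 × 0.252 = 7509 + 2999 = 10508
Net migration: Group 2 + 170 → 7507
→ [8828, 7507, 14963, 10508]
— Period 3 —
Births: 7507 × 0.29 = 2177 ; 14963 × 0.534 = 7990 — total 10167
Group 2: 8828 × 0.984 = 8687
Group 3: 7507 × 0.952 = 7147
Group 4: 14963 × 0.939 + 10508 × 0.252 = 14050 + 2648 = 16698
Net migration: Group 2 + 170 → 8857
→ [10167, 8857, 7147, 16698]
— Period 4 —
Births: 8857 × 0.29 = 2569 ; 7147 × 0.534 = 3816 — total 6385
Group 2: 10167 × 0.984 = 10004
Group 3: 8857 × 0.952 = 8432
Group 4: 7147 × 0.939 + 16698 × 0.252 = 6711 + 4208 = 10919
Net migration: Group 2 + 170 → 10174
→ [6385, 10174, 8432, 10919]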